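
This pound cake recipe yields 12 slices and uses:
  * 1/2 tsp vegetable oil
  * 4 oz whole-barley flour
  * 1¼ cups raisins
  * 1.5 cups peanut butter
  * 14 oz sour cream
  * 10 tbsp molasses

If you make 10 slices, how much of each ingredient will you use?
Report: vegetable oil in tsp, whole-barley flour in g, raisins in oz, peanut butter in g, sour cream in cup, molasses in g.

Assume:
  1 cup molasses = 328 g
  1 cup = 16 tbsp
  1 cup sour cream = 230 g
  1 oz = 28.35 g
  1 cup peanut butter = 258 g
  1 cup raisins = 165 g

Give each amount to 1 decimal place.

Scaling factor: 10/12 = 5/6.
vegetable oil: 0.5 tsp × 5/6 ≈ 0.4 tsp
whole-barley flour: 4 oz × 5/6 × 28.35 g/oz = 94.5 g
raisins: 1.25 cup × 5/6 × 165 g/cup ÷ 28.35 g/oz ≈ 6.1 oz
peanut butter: 1.5 cup × 5/6 × 258 g/cup = 322.5 g
sour cream: 14 oz × 5/6 × 28.35 g/oz ÷ 230 g/cup ≈ 1.4 cup
molasses: 10 tbsp × 5/6 ÷ 16 tbsp/cup × 328 g/cup ≈ 170.8 g

vegetable oil: 0.4 tsp; whole-barley flour: 94.5 g; raisins: 6.1 oz; peanut butter: 322.5 g; sour cream: 1.4 cup; molasses: 170.8 g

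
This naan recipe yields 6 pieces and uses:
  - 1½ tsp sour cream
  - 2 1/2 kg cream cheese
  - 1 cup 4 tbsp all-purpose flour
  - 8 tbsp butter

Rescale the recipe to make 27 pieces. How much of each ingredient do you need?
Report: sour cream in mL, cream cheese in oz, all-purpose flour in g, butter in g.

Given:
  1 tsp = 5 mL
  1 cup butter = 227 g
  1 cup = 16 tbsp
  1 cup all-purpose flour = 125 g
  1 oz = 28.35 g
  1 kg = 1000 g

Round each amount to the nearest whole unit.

sour cream: 34 mL; cream cheese: 397 oz; all-purpose flour: 703 g; butter: 511 g

Scaling factor: 27/6 = 9/2 = 4.5.
sour cream: 1.5 tsp × 9/2 × 5 mL/tsp ≈ 34 mL
cream cheese: 2.5 kg × 9/2 × 1000 g/kg ÷ 28.35 g/oz ≈ 397 oz
all-purpose flour: (1 cup + 4 tbsp = 1.25 cup) × 9/2 × 125 g/cup ≈ 703 g
butter: 8 tbsp × 9/2 ÷ 16 tbsp/cup × 227 g/cup ≈ 511 g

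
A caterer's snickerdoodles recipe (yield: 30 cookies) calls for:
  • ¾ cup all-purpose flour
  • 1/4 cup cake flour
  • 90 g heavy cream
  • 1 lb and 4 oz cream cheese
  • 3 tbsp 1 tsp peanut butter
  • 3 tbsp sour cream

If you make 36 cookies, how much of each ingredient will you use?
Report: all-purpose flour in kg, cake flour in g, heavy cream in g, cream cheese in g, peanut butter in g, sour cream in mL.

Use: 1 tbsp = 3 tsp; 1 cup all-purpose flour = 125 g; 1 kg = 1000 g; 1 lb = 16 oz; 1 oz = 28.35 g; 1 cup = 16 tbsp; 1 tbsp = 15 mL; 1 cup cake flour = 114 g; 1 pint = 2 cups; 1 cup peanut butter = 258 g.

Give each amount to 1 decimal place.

all-purpose flour: 0.1 kg; cake flour: 34.2 g; heavy cream: 108.0 g; cream cheese: 680.4 g; peanut butter: 64.5 g; sour cream: 54.0 mL

Scaling factor: 36/30 = 6/5 = 1.2.
all-purpose flour: 0.75 cup × 6/5 × 125 g/cup ÷ 1000 g/kg ≈ 0.1 kg
cake flour: 0.25 cup × 6/5 × 114 g/cup = 34.2 g
heavy cream: 90 g × 6/5 = 108.0 g
cream cheese: (1 lb + 4 oz = 1.25 lb) × 6/5 × 16 oz/lb × 28.35 g/oz = 680.4 g
peanut butter: (3 tbsp + 1 tsp = 10/3 tbsp) × 6/5 ÷ 16 tbsp/cup × 258 g/cup = 64.5 g
sour cream: 3 tbsp × 6/5 × 15 mL/tbsp = 54.0 mL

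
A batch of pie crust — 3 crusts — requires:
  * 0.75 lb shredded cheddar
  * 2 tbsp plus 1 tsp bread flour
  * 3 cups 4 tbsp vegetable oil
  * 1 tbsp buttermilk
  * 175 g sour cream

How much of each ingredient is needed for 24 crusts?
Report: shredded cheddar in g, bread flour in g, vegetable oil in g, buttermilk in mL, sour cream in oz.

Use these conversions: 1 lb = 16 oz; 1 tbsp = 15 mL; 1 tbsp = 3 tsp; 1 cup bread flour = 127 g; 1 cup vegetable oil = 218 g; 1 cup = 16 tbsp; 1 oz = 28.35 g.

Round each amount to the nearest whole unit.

Scaling factor: 24/3 = 8.
shredded cheddar: 0.75 lb × 8 × 16 oz/lb × 28.35 g/oz ≈ 2722 g
bread flour: (2 tbsp + 1 tsp = 7/3 tbsp) × 8 ÷ 16 tbsp/cup × 127 g/cup ≈ 148 g
vegetable oil: (3 cup + 4 tbsp = 3.25 cup) × 8 × 218 g/cup = 5668 g
buttermilk: 1 tbsp × 8 × 15 mL/tbsp = 120 mL
sour cream: 175 g × 8 ÷ 28.35 g/oz ≈ 49 oz

shredded cheddar: 2722 g; bread flour: 148 g; vegetable oil: 5668 g; buttermilk: 120 mL; sour cream: 49 oz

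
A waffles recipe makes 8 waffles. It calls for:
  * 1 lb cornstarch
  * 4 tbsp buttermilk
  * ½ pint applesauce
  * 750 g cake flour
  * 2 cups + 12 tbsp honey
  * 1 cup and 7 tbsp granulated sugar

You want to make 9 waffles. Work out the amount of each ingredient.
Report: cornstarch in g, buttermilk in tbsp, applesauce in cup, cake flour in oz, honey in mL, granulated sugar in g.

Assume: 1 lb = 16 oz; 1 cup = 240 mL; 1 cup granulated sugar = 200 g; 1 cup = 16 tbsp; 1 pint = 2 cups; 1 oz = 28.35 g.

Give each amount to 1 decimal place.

Scaling factor: 9/8 = 1.125.
cornstarch: 1 lb × 9/8 × 16 oz/lb × 28.35 g/oz = 510.3 g
buttermilk: 4 tbsp × 9/8 = 4.5 tbsp
applesauce: 0.5 pint × 9/8 × 2 cup/pint ≈ 1.1 cup
cake flour: 750 g × 9/8 ÷ 28.35 g/oz ≈ 29.8 oz
honey: (2 cup + 12 tbsp = 2.75 cup) × 9/8 × 240 mL/cup = 742.5 mL
granulated sugar: (1 cup + 7 tbsp = 1.4375 cup) × 9/8 × 200 g/cup ≈ 323.4 g

cornstarch: 510.3 g; buttermilk: 4.5 tbsp; applesauce: 1.1 cup; cake flour: 29.8 oz; honey: 742.5 mL; granulated sugar: 323.4 g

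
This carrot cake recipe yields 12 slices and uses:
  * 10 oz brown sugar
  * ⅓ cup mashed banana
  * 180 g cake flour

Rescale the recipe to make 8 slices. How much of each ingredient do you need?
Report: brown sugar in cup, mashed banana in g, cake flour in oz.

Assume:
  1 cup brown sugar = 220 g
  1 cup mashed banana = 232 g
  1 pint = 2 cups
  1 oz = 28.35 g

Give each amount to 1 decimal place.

brown sugar: 0.9 cup; mashed banana: 51.6 g; cake flour: 4.2 oz

Scaling factor: 8/12 = 2/3.
brown sugar: 10 oz × 2/3 × 28.35 g/oz ÷ 220 g/cup ≈ 0.9 cup
mashed banana: 1/3 cup × 2/3 × 232 g/cup ≈ 51.6 g
cake flour: 180 g × 2/3 ÷ 28.35 g/oz ≈ 4.2 oz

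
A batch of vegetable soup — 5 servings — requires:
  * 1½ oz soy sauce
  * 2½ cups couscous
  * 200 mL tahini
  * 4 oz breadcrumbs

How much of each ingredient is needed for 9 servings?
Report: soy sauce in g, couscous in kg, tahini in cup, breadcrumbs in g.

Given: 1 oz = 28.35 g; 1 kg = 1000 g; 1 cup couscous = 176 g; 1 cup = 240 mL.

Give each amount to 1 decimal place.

soy sauce: 76.5 g; couscous: 0.8 kg; tahini: 1.5 cup; breadcrumbs: 204.1 g

Scaling factor: 9/5 = 1.8.
soy sauce: 1.5 oz × 9/5 × 28.35 g/oz ≈ 76.5 g
couscous: 2.5 cup × 9/5 × 176 g/cup ÷ 1000 g/kg ≈ 0.8 kg
tahini: 200 mL × 9/5 ÷ 240 mL/cup = 1.5 cup
breadcrumbs: 4 oz × 9/5 × 28.35 g/oz ≈ 204.1 g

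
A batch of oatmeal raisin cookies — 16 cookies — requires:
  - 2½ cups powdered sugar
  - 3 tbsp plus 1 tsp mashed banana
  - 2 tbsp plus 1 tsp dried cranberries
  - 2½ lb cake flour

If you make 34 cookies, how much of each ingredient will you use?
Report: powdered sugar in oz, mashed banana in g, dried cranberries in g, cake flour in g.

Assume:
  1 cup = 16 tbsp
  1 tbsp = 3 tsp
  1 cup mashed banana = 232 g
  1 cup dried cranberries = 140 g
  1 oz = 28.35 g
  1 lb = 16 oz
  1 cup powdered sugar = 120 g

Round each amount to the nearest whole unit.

Scaling factor: 34/16 = 17/8 = 2.125.
powdered sugar: 2.5 cup × 17/8 × 120 g/cup ÷ 28.35 g/oz ≈ 22 oz
mashed banana: (3 tbsp + 1 tsp = 10/3 tbsp) × 17/8 ÷ 16 tbsp/cup × 232 g/cup ≈ 103 g
dried cranberries: (2 tbsp + 1 tsp = 7/3 tbsp) × 17/8 ÷ 16 tbsp/cup × 140 g/cup ≈ 43 g
cake flour: 2.5 lb × 17/8 × 16 oz/lb × 28.35 g/oz ≈ 2410 g

powdered sugar: 22 oz; mashed banana: 103 g; dried cranberries: 43 g; cake flour: 2410 g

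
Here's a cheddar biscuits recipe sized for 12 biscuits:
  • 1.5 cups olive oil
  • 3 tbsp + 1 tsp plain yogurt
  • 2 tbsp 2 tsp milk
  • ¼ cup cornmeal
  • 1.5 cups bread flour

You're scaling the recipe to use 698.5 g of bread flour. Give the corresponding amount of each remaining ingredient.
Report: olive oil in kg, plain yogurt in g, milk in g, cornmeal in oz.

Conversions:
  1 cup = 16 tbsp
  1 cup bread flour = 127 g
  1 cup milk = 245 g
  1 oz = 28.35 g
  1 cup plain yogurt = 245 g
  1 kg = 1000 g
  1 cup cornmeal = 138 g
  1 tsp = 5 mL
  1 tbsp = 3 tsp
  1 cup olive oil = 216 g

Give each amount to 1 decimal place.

olive oil: 1.2 kg; plain yogurt: 187.2 g; milk: 149.7 g; cornmeal: 4.5 oz

The original recipe has 190.5 g of bread flour, so the scaling factor is 698.5 ÷ 190.5 = 11/3.
olive oil: 1.5 cup × 11/3 × 216 g/cup ÷ 1000 g/kg ≈ 1.2 kg
plain yogurt: (3 tbsp + 1 tsp = 10/3 tbsp) × 11/3 ÷ 16 tbsp/cup × 245 g/cup ≈ 187.2 g
milk: (2 tbsp + 2 tsp = 8/3 tbsp) × 11/3 ÷ 16 tbsp/cup × 245 g/cup ≈ 149.7 g
cornmeal: 0.25 cup × 11/3 × 138 g/cup ÷ 28.35 g/oz ≈ 4.5 oz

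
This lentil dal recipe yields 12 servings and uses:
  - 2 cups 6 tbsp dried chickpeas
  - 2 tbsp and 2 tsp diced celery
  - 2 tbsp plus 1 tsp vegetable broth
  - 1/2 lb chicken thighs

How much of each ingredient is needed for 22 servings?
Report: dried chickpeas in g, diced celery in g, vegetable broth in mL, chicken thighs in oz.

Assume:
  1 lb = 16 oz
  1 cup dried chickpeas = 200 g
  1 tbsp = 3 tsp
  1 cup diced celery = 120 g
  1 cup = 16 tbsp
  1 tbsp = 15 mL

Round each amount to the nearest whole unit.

dried chickpeas: 871 g; diced celery: 37 g; vegetable broth: 64 mL; chicken thighs: 15 oz

Scaling factor: 22/12 = 11/6.
dried chickpeas: (2 cup + 6 tbsp = 2.375 cup) × 11/6 × 200 g/cup ≈ 871 g
diced celery: (2 tbsp + 2 tsp = 8/3 tbsp) × 11/6 ÷ 16 tbsp/cup × 120 g/cup ≈ 37 g
vegetable broth: (2 tbsp + 1 tsp = 7/3 tbsp) × 11/6 × 15 mL/tbsp ≈ 64 mL
chicken thighs: 0.5 lb × 11/6 × 16 oz/lb ≈ 15 oz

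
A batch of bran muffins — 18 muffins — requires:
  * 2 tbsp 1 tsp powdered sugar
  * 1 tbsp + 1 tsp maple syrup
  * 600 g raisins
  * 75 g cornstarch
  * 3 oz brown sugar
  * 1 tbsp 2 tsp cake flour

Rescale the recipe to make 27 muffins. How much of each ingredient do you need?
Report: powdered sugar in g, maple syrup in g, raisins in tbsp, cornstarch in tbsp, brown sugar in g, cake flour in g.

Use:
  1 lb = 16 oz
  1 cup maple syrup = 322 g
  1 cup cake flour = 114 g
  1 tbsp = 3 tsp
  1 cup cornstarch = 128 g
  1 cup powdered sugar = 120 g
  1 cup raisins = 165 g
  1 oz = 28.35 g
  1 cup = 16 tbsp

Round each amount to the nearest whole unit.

Scaling factor: 27/18 = 3/2 = 1.5.
powdered sugar: (2 tbsp + 1 tsp = 7/3 tbsp) × 3/2 ÷ 16 tbsp/cup × 120 g/cup ≈ 26 g
maple syrup: (1 tbsp + 1 tsp = 4/3 tbsp) × 3/2 ÷ 16 tbsp/cup × 322 g/cup ≈ 40 g
raisins: 600 g × 3/2 ÷ 165 g/cup × 16 tbsp/cup ≈ 87 tbsp
cornstarch: 75 g × 3/2 ÷ 128 g/cup × 16 tbsp/cup ≈ 14 tbsp
brown sugar: 3 oz × 3/2 × 28.35 g/oz ≈ 128 g
cake flour: (1 tbsp + 2 tsp = 5/3 tbsp) × 3/2 ÷ 16 tbsp/cup × 114 g/cup ≈ 18 g

powdered sugar: 26 g; maple syrup: 40 g; raisins: 87 tbsp; cornstarch: 14 tbsp; brown sugar: 128 g; cake flour: 18 g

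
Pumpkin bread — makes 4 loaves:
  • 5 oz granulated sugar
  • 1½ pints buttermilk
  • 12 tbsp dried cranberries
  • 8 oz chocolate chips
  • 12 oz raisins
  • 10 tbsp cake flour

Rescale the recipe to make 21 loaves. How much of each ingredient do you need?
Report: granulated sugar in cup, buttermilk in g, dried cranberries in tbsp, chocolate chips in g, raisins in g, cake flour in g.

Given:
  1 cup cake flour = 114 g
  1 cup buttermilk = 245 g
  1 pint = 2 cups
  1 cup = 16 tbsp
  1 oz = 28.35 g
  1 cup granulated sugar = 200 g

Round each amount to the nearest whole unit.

Scaling factor: 21/4 = 5.25.
granulated sugar: 5 oz × 21/4 × 28.35 g/oz ÷ 200 g/cup ≈ 4 cup
buttermilk: 1.5 pint × 21/4 × 2 cup/pint × 245 g/cup ≈ 3859 g
dried cranberries: 12 tbsp × 21/4 = 63 tbsp
chocolate chips: 8 oz × 21/4 × 28.35 g/oz ≈ 1191 g
raisins: 12 oz × 21/4 × 28.35 g/oz ≈ 1786 g
cake flour: 10 tbsp × 21/4 ÷ 16 tbsp/cup × 114 g/cup ≈ 374 g

granulated sugar: 4 cup; buttermilk: 3859 g; dried cranberries: 63 tbsp; chocolate chips: 1191 g; raisins: 1786 g; cake flour: 374 g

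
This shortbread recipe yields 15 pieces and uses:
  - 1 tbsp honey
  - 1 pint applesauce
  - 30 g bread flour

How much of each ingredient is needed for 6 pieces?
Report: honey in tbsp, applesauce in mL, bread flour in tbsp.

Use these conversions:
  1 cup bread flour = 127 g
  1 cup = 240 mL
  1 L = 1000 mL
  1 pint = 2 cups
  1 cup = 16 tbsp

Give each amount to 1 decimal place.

honey: 0.4 tbsp; applesauce: 192.0 mL; bread flour: 1.5 tbsp

Scaling factor: 6/15 = 2/5 = 0.4.
honey: 1 tbsp × 2/5 = 0.4 tbsp
applesauce: 1 pint × 2/5 × 2 cup/pint × 240 mL/cup = 192.0 mL
bread flour: 30 g × 2/5 ÷ 127 g/cup × 16 tbsp/cup ≈ 1.5 tbsp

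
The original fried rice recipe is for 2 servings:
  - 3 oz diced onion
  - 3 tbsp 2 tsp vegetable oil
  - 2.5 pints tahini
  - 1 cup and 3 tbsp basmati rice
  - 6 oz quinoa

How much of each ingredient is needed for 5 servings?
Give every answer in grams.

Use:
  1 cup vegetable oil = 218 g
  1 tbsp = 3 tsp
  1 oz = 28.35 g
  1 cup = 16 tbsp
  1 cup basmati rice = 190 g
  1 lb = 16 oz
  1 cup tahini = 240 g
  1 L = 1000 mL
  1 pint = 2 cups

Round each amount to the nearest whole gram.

Scaling factor: 5/2 = 2.5.
diced onion: 3 oz × 5/2 × 28.35 g/oz ≈ 213 g
vegetable oil: (3 tbsp + 2 tsp = 11/3 tbsp) × 5/2 ÷ 16 tbsp/cup × 218 g/cup ≈ 125 g
tahini: 2.5 pint × 5/2 × 2 cup/pint × 240 g/cup = 3000 g
basmati rice: (1 cup + 3 tbsp = 1.1875 cup) × 5/2 × 190 g/cup ≈ 564 g
quinoa: 6 oz × 5/2 × 28.35 g/oz ≈ 425 g

diced onion: 213 g; vegetable oil: 125 g; tahini: 3000 g; basmati rice: 564 g; quinoa: 425 g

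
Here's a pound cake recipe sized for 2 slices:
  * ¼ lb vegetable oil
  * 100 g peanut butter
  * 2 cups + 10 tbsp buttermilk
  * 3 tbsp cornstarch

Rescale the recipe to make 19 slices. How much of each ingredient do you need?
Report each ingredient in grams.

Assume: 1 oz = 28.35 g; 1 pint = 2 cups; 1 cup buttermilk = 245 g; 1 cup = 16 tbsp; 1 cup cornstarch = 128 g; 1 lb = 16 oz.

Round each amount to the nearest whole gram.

Scaling factor: 19/2 = 9.5.
vegetable oil: 0.25 lb × 19/2 × 16 oz/lb × 28.35 g/oz ≈ 1077 g
peanut butter: 100 g × 19/2 = 950 g
buttermilk: (2 cup + 10 tbsp = 2.625 cup) × 19/2 × 245 g/cup ≈ 6110 g
cornstarch: 3 tbsp × 19/2 ÷ 16 tbsp/cup × 128 g/cup = 228 g

vegetable oil: 1077 g; peanut butter: 950 g; buttermilk: 6110 g; cornstarch: 228 g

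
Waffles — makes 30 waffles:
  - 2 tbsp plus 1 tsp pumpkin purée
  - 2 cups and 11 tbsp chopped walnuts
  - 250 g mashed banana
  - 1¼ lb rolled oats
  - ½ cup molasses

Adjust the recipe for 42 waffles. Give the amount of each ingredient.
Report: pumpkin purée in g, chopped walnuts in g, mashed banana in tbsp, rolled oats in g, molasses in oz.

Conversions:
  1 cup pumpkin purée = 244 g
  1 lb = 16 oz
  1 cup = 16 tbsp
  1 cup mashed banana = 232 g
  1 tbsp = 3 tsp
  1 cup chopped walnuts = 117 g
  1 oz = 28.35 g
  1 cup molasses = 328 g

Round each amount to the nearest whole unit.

pumpkin purée: 50 g; chopped walnuts: 440 g; mashed banana: 24 tbsp; rolled oats: 794 g; molasses: 8 oz

Scaling factor: 42/30 = 7/5 = 1.4.
pumpkin purée: (2 tbsp + 1 tsp = 7/3 tbsp) × 7/5 ÷ 16 tbsp/cup × 244 g/cup ≈ 50 g
chopped walnuts: (2 cup + 11 tbsp = 2.6875 cup) × 7/5 × 117 g/cup ≈ 440 g
mashed banana: 250 g × 7/5 ÷ 232 g/cup × 16 tbsp/cup ≈ 24 tbsp
rolled oats: 1.25 lb × 7/5 × 16 oz/lb × 28.35 g/oz ≈ 794 g
molasses: 0.5 cup × 7/5 × 328 g/cup ÷ 28.35 g/oz ≈ 8 oz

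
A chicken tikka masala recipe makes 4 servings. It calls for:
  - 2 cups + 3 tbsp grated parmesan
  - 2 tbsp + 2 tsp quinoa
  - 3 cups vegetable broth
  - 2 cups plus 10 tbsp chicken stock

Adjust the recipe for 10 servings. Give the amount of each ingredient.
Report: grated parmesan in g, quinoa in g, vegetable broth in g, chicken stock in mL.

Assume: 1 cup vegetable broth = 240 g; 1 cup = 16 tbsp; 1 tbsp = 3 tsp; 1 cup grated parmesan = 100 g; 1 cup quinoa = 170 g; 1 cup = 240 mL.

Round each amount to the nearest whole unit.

Scaling factor: 10/4 = 5/2 = 2.5.
grated parmesan: (2 cup + 3 tbsp = 2.1875 cup) × 5/2 × 100 g/cup ≈ 547 g
quinoa: (2 tbsp + 2 tsp = 8/3 tbsp) × 5/2 ÷ 16 tbsp/cup × 170 g/cup ≈ 71 g
vegetable broth: 3 cup × 5/2 × 240 g/cup = 1800 g
chicken stock: (2 cup + 10 tbsp = 2.625 cup) × 5/2 × 240 mL/cup = 1575 mL

grated parmesan: 547 g; quinoa: 71 g; vegetable broth: 1800 g; chicken stock: 1575 mL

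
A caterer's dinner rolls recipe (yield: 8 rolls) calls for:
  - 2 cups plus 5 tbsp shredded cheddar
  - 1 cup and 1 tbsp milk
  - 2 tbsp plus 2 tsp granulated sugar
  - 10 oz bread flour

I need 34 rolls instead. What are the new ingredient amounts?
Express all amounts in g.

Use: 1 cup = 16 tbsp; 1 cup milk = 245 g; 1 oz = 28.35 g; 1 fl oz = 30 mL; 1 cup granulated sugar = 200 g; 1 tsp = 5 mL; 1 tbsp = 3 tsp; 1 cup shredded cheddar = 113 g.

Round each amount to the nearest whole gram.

shredded cheddar: 1111 g; milk: 1106 g; granulated sugar: 142 g; bread flour: 1205 g

Scaling factor: 34/8 = 17/4 = 4.25.
shredded cheddar: (2 cup + 5 tbsp = 2.3125 cup) × 17/4 × 113 g/cup ≈ 1111 g
milk: (1 cup + 1 tbsp = 1.0625 cup) × 17/4 × 245 g/cup ≈ 1106 g
granulated sugar: (2 tbsp + 2 tsp = 8/3 tbsp) × 17/4 ÷ 16 tbsp/cup × 200 g/cup ≈ 142 g
bread flour: 10 oz × 17/4 × 28.35 g/oz ≈ 1205 g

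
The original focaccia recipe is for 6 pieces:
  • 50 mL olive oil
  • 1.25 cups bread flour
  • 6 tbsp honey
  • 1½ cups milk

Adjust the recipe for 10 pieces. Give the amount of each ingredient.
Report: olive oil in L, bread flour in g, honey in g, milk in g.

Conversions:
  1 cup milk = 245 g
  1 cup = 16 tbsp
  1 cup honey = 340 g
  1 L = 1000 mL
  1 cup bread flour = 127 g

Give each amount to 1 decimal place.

Scaling factor: 10/6 = 5/3.
olive oil: 50 mL × 5/3 ÷ 1000 mL/L ≈ 0.1 L
bread flour: 1.25 cup × 5/3 × 127 g/cup ≈ 264.6 g
honey: 6 tbsp × 5/3 ÷ 16 tbsp/cup × 340 g/cup = 212.5 g
milk: 1.5 cup × 5/3 × 245 g/cup = 612.5 g

olive oil: 0.1 L; bread flour: 264.6 g; honey: 212.5 g; milk: 612.5 g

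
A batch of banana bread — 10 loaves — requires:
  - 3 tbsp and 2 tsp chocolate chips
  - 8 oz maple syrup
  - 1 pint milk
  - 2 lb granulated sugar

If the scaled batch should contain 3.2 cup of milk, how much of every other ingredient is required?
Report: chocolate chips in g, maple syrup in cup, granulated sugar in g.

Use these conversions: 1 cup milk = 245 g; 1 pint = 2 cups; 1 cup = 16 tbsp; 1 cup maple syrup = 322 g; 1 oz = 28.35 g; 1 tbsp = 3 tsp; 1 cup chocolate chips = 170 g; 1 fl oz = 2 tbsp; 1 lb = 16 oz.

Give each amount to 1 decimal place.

chocolate chips: 62.3 g; maple syrup: 1.1 cup; granulated sugar: 1451.5 g

The original recipe has 2 cup of milk, so the scaling factor is 3.2 ÷ 2 = 8/5 = 1.6.
chocolate chips: (3 tbsp + 2 tsp = 11/3 tbsp) × 8/5 ÷ 16 tbsp/cup × 170 g/cup ≈ 62.3 g
maple syrup: 8 oz × 8/5 × 28.35 g/oz ÷ 322 g/cup ≈ 1.1 cup
granulated sugar: 2 lb × 8/5 × 16 oz/lb × 28.35 g/oz ≈ 1451.5 g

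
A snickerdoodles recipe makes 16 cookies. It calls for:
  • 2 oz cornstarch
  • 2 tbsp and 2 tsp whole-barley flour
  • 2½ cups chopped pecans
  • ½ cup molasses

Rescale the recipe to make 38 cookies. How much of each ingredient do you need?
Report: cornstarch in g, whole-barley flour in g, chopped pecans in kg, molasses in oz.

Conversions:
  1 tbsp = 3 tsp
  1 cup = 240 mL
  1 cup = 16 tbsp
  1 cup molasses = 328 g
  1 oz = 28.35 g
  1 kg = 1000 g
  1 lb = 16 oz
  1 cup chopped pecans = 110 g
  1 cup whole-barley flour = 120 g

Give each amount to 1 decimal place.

cornstarch: 134.7 g; whole-barley flour: 47.5 g; chopped pecans: 0.7 kg; molasses: 13.7 oz

Scaling factor: 38/16 = 19/8 = 2.375.
cornstarch: 2 oz × 19/8 × 28.35 g/oz ≈ 134.7 g
whole-barley flour: (2 tbsp + 2 tsp = 8/3 tbsp) × 19/8 ÷ 16 tbsp/cup × 120 g/cup = 47.5 g
chopped pecans: 2.5 cup × 19/8 × 110 g/cup ÷ 1000 g/kg ≈ 0.7 kg
molasses: 0.5 cup × 19/8 × 328 g/cup ÷ 28.35 g/oz ≈ 13.7 oz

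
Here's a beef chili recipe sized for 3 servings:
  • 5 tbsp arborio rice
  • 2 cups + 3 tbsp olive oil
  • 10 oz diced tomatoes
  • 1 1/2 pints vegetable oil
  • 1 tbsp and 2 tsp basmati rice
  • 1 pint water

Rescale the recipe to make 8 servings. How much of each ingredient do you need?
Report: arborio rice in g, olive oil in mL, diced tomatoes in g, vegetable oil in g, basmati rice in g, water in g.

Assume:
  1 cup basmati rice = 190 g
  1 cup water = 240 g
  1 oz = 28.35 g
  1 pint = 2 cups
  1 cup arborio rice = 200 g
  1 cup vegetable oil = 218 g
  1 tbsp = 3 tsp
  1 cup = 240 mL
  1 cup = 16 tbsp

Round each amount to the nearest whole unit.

arborio rice: 167 g; olive oil: 1400 mL; diced tomatoes: 756 g; vegetable oil: 1744 g; basmati rice: 53 g; water: 1280 g

Scaling factor: 8/3.
arborio rice: 5 tbsp × 8/3 ÷ 16 tbsp/cup × 200 g/cup ≈ 167 g
olive oil: (2 cup + 3 tbsp = 2.1875 cup) × 8/3 × 240 mL/cup = 1400 mL
diced tomatoes: 10 oz × 8/3 × 28.35 g/oz = 756 g
vegetable oil: 1.5 pint × 8/3 × 2 cup/pint × 218 g/cup = 1744 g
basmati rice: (1 tbsp + 2 tsp = 5/3 tbsp) × 8/3 ÷ 16 tbsp/cup × 190 g/cup ≈ 53 g
water: 1 pint × 8/3 × 2 cup/pint × 240 g/cup = 1280 g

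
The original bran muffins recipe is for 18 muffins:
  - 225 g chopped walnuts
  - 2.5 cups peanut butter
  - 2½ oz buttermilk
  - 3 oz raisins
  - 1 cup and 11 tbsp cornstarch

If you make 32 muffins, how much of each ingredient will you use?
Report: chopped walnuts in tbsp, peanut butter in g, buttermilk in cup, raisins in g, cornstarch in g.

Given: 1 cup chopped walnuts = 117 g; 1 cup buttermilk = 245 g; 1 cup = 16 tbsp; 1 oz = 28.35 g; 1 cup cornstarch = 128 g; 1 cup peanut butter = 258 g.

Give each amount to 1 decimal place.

Scaling factor: 32/18 = 16/9.
chopped walnuts: 225 g × 16/9 ÷ 117 g/cup × 16 tbsp/cup ≈ 54.7 tbsp
peanut butter: 2.5 cup × 16/9 × 258 g/cup ≈ 1146.7 g
buttermilk: 2.5 oz × 16/9 × 28.35 g/oz ÷ 245 g/cup ≈ 0.5 cup
raisins: 3 oz × 16/9 × 28.35 g/oz = 151.2 g
cornstarch: (1 cup + 11 tbsp = 1.6875 cup) × 16/9 × 128 g/cup = 384.0 g

chopped walnuts: 54.7 tbsp; peanut butter: 1146.7 g; buttermilk: 0.5 cup; raisins: 151.2 g; cornstarch: 384.0 g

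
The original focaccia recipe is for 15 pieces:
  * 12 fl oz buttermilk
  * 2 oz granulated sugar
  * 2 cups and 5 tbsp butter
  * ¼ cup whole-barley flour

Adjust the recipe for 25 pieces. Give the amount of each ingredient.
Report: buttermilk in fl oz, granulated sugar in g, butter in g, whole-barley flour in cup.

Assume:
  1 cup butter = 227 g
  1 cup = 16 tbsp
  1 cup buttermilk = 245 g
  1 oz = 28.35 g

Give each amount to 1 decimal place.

buttermilk: 20.0 fl oz; granulated sugar: 94.5 g; butter: 874.9 g; whole-barley flour: 0.4 cup

Scaling factor: 25/15 = 5/3.
buttermilk: 12 fl oz × 5/3 = 20.0 fl oz
granulated sugar: 2 oz × 5/3 × 28.35 g/oz = 94.5 g
butter: (2 cup + 5 tbsp = 2.3125 cup) × 5/3 × 227 g/cup ≈ 874.9 g
whole-barley flour: 0.25 cup × 5/3 ≈ 0.4 cup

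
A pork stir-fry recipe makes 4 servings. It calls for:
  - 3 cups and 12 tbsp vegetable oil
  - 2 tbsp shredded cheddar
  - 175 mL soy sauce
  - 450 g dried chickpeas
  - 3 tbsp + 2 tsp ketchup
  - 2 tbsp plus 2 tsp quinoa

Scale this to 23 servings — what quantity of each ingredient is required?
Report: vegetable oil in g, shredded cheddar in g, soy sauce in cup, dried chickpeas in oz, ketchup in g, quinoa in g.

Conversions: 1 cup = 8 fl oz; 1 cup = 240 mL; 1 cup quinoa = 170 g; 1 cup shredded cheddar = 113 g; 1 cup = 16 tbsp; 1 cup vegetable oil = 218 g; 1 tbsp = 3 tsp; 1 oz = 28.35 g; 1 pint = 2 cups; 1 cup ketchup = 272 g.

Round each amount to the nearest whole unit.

vegetable oil: 4701 g; shredded cheddar: 81 g; soy sauce: 4 cup; dried chickpeas: 91 oz; ketchup: 358 g; quinoa: 163 g

Scaling factor: 23/4 = 5.75.
vegetable oil: (3 cup + 12 tbsp = 3.75 cup) × 23/4 × 218 g/cup ≈ 4701 g
shredded cheddar: 2 tbsp × 23/4 ÷ 16 tbsp/cup × 113 g/cup ≈ 81 g
soy sauce: 175 mL × 23/4 ÷ 240 mL/cup ≈ 4 cup
dried chickpeas: 450 g × 23/4 ÷ 28.35 g/oz ≈ 91 oz
ketchup: (3 tbsp + 2 tsp = 11/3 tbsp) × 23/4 ÷ 16 tbsp/cup × 272 g/cup ≈ 358 g
quinoa: (2 tbsp + 2 tsp = 8/3 tbsp) × 23/4 ÷ 16 tbsp/cup × 170 g/cup ≈ 163 g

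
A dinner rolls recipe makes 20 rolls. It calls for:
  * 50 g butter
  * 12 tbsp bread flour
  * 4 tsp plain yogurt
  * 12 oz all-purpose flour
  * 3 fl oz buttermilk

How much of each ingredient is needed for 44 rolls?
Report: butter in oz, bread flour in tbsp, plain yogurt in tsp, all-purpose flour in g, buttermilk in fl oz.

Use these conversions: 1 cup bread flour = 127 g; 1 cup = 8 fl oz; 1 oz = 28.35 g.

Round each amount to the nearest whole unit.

Scaling factor: 44/20 = 11/5 = 2.2.
butter: 50 g × 11/5 ÷ 28.35 g/oz ≈ 4 oz
bread flour: 12 tbsp × 11/5 ≈ 26 tbsp
plain yogurt: 4 tsp × 11/5 ≈ 9 tsp
all-purpose flour: 12 oz × 11/5 × 28.35 g/oz ≈ 748 g
buttermilk: 3 fl oz × 11/5 ≈ 7 fl oz

butter: 4 oz; bread flour: 26 tbsp; plain yogurt: 9 tsp; all-purpose flour: 748 g; buttermilk: 7 fl oz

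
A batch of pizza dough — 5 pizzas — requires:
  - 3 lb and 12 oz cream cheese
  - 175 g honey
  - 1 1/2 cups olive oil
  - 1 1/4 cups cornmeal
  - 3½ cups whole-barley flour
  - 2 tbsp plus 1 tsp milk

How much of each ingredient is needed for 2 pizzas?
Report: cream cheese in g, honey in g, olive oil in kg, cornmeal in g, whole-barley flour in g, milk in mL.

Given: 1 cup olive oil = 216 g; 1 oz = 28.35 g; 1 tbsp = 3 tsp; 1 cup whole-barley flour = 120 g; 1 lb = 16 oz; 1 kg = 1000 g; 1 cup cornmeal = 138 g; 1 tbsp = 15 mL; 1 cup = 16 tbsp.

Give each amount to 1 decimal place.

Scaling factor: 2/5 = 0.4.
cream cheese: (3 lb + 12 oz = 3.75 lb) × 2/5 × 16 oz/lb × 28.35 g/oz = 680.4 g
honey: 175 g × 2/5 = 70.0 g
olive oil: 1.5 cup × 2/5 × 216 g/cup ÷ 1000 g/kg ≈ 0.1 kg
cornmeal: 1.25 cup × 2/5 × 138 g/cup = 69.0 g
whole-barley flour: 3.5 cup × 2/5 × 120 g/cup = 168.0 g
milk: (2 tbsp + 1 tsp = 7/3 tbsp) × 2/5 × 15 mL/tbsp = 14.0 mL

cream cheese: 680.4 g; honey: 70.0 g; olive oil: 0.1 kg; cornmeal: 69.0 g; whole-barley flour: 168.0 g; milk: 14.0 mL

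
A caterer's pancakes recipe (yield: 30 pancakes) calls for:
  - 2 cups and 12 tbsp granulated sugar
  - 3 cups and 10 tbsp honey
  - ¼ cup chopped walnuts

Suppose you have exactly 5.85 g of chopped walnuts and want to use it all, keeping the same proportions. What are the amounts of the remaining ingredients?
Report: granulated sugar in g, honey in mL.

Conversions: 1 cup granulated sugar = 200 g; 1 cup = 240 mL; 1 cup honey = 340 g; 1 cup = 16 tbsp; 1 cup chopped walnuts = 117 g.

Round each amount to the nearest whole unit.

granulated sugar: 110 g; honey: 174 mL

The original recipe has 29.25 g of chopped walnuts, so the scaling factor is 5.85 ÷ 29.25 = 1/5 = 0.2.
granulated sugar: (2 cup + 12 tbsp = 2.75 cup) × 1/5 × 200 g/cup = 110 g
honey: (3 cup + 10 tbsp = 3.625 cup) × 1/5 × 240 mL/cup = 174 mL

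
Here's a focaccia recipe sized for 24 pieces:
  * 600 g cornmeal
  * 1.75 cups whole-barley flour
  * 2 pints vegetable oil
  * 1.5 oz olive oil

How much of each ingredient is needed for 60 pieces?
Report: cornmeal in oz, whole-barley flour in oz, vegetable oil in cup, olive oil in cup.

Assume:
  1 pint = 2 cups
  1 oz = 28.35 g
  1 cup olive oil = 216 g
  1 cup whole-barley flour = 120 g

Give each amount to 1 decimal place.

Scaling factor: 60/24 = 5/2 = 2.5.
cornmeal: 600 g × 5/2 ÷ 28.35 g/oz ≈ 52.9 oz
whole-barley flour: 1.75 cup × 5/2 × 120 g/cup ÷ 28.35 g/oz ≈ 18.5 oz
vegetable oil: 2 pint × 5/2 × 2 cup/pint = 10.0 cup
olive oil: 1.5 oz × 5/2 × 28.35 g/oz ÷ 216 g/cup ≈ 0.5 cup

cornmeal: 52.9 oz; whole-barley flour: 18.5 oz; vegetable oil: 10.0 cup; olive oil: 0.5 cup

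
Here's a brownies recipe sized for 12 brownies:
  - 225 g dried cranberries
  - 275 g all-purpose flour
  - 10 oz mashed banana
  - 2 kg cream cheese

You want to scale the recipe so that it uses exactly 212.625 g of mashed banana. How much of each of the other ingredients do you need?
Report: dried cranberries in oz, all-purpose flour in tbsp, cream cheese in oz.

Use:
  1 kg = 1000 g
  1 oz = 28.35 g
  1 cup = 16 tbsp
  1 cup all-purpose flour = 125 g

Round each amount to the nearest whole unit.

The original recipe has 283.5 g of mashed banana, so the scaling factor is 212.625 ÷ 283.5 = 3/4 = 0.75.
dried cranberries: 225 g × 3/4 ÷ 28.35 g/oz ≈ 6 oz
all-purpose flour: 275 g × 3/4 ÷ 125 g/cup × 16 tbsp/cup ≈ 26 tbsp
cream cheese: 2 kg × 3/4 × 1000 g/kg ÷ 28.35 g/oz ≈ 53 oz

dried cranberries: 6 oz; all-purpose flour: 26 tbsp; cream cheese: 53 oz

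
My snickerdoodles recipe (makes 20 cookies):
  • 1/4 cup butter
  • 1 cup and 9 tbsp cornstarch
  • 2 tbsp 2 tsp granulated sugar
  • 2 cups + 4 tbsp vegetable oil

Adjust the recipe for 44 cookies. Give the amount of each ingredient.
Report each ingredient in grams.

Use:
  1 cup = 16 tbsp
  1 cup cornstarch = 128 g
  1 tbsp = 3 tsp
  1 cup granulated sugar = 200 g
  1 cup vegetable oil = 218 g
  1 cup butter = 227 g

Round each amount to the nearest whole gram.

Scaling factor: 44/20 = 11/5 = 2.2.
butter: 0.25 cup × 11/5 × 227 g/cup ≈ 125 g
cornstarch: (1 cup + 9 tbsp = 1.5625 cup) × 11/5 × 128 g/cup = 440 g
granulated sugar: (2 tbsp + 2 tsp = 8/3 tbsp) × 11/5 ÷ 16 tbsp/cup × 200 g/cup ≈ 73 g
vegetable oil: (2 cup + 4 tbsp = 2.25 cup) × 11/5 × 218 g/cup ≈ 1079 g

butter: 125 g; cornstarch: 440 g; granulated sugar: 73 g; vegetable oil: 1079 g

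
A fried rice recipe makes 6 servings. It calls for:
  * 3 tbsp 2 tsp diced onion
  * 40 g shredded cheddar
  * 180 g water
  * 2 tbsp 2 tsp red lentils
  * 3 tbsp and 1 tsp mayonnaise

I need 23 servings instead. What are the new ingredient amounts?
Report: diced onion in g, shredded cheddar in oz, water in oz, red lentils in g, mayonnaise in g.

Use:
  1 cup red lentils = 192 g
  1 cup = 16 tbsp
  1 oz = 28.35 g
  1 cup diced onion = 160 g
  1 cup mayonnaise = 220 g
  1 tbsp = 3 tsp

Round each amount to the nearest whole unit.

diced onion: 141 g; shredded cheddar: 5 oz; water: 24 oz; red lentils: 123 g; mayonnaise: 176 g

Scaling factor: 23/6.
diced onion: (3 tbsp + 2 tsp = 11/3 tbsp) × 23/6 ÷ 16 tbsp/cup × 160 g/cup ≈ 141 g
shredded cheddar: 40 g × 23/6 ÷ 28.35 g/oz ≈ 5 oz
water: 180 g × 23/6 ÷ 28.35 g/oz ≈ 24 oz
red lentils: (2 tbsp + 2 tsp = 8/3 tbsp) × 23/6 ÷ 16 tbsp/cup × 192 g/cup ≈ 123 g
mayonnaise: (3 tbsp + 1 tsp = 10/3 tbsp) × 23/6 ÷ 16 tbsp/cup × 220 g/cup ≈ 176 g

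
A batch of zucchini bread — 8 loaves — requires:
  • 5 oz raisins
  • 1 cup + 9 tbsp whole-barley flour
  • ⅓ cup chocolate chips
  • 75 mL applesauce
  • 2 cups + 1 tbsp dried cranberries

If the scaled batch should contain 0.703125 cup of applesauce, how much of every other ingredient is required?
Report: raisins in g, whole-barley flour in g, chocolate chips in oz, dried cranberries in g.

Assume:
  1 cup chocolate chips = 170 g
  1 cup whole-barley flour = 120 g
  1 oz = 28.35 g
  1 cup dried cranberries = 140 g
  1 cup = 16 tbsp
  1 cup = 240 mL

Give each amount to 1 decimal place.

raisins: 318.9 g; whole-barley flour: 421.9 g; chocolate chips: 4.5 oz; dried cranberries: 649.7 g

The original recipe has 0.3125 cup of applesauce, so the scaling factor is 0.703125 ÷ 0.3125 = 9/4 = 2.25.
raisins: 5 oz × 9/4 × 28.35 g/oz ≈ 318.9 g
whole-barley flour: (1 cup + 9 tbsp = 1.5625 cup) × 9/4 × 120 g/cup ≈ 421.9 g
chocolate chips: 1/3 cup × 9/4 × 170 g/cup ÷ 28.35 g/oz ≈ 4.5 oz
dried cranberries: (2 cup + 1 tbsp = 2.0625 cup) × 9/4 × 140 g/cup ≈ 649.7 g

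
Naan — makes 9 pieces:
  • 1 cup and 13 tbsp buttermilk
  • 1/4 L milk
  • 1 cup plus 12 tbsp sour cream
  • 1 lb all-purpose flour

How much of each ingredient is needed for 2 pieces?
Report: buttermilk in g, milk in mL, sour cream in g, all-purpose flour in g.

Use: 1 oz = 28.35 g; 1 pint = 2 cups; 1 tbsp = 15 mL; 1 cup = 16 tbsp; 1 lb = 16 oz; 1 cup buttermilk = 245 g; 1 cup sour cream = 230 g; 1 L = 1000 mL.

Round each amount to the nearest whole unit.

buttermilk: 99 g; milk: 56 mL; sour cream: 89 g; all-purpose flour: 101 g

Scaling factor: 2/9.
buttermilk: (1 cup + 13 tbsp = 1.8125 cup) × 2/9 × 245 g/cup ≈ 99 g
milk: 0.25 L × 2/9 × 1000 mL/L ≈ 56 mL
sour cream: (1 cup + 12 tbsp = 1.75 cup) × 2/9 × 230 g/cup ≈ 89 g
all-purpose flour: 1 lb × 2/9 × 16 oz/lb × 28.35 g/oz ≈ 101 g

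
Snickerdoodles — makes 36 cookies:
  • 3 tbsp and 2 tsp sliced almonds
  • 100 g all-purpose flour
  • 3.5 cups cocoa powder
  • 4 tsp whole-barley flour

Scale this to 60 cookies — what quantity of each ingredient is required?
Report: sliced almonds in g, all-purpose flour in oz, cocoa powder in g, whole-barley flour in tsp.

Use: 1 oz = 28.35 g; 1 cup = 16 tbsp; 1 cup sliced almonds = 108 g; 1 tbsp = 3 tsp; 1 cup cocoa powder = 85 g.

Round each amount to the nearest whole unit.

Scaling factor: 60/36 = 5/3.
sliced almonds: (3 tbsp + 2 tsp = 11/3 tbsp) × 5/3 ÷ 16 tbsp/cup × 108 g/cup ≈ 41 g
all-purpose flour: 100 g × 5/3 ÷ 28.35 g/oz ≈ 6 oz
cocoa powder: 3.5 cup × 5/3 × 85 g/cup ≈ 496 g
whole-barley flour: 4 tsp × 5/3 ≈ 7 tsp

sliced almonds: 41 g; all-purpose flour: 6 oz; cocoa powder: 496 g; whole-barley flour: 7 tsp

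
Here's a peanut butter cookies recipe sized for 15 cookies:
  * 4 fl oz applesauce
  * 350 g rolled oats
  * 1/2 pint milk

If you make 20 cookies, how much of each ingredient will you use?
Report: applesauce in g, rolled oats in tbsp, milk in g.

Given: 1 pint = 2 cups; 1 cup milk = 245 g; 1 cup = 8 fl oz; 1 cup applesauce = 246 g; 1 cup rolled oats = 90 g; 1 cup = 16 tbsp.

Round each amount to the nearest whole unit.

applesauce: 164 g; rolled oats: 83 tbsp; milk: 327 g

Scaling factor: 20/15 = 4/3.
applesauce: 4 fl oz × 4/3 ÷ 8 fl oz/cup × 246 g/cup = 164 g
rolled oats: 350 g × 4/3 ÷ 90 g/cup × 16 tbsp/cup ≈ 83 tbsp
milk: 0.5 pint × 4/3 × 2 cup/pint × 245 g/cup ≈ 327 g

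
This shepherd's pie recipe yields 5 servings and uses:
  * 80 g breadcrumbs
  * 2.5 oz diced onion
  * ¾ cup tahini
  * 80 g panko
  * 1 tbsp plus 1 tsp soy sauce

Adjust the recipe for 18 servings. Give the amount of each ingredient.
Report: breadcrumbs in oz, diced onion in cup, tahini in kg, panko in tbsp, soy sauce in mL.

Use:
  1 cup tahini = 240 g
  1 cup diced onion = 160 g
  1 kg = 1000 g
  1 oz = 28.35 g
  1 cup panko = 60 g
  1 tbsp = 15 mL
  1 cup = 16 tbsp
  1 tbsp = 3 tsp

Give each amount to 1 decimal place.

Scaling factor: 18/5 = 3.6.
breadcrumbs: 80 g × 18/5 ÷ 28.35 g/oz ≈ 10.2 oz
diced onion: 2.5 oz × 18/5 × 28.35 g/oz ÷ 160 g/cup ≈ 1.6 cup
tahini: 0.75 cup × 18/5 × 240 g/cup ÷ 1000 g/kg ≈ 0.6 kg
panko: 80 g × 18/5 ÷ 60 g/cup × 16 tbsp/cup = 76.8 tbsp
soy sauce: (1 tbsp + 1 tsp = 4/3 tbsp) × 18/5 × 15 mL/tbsp = 72.0 mL

breadcrumbs: 10.2 oz; diced onion: 1.6 cup; tahini: 0.6 kg; panko: 76.8 tbsp; soy sauce: 72.0 mL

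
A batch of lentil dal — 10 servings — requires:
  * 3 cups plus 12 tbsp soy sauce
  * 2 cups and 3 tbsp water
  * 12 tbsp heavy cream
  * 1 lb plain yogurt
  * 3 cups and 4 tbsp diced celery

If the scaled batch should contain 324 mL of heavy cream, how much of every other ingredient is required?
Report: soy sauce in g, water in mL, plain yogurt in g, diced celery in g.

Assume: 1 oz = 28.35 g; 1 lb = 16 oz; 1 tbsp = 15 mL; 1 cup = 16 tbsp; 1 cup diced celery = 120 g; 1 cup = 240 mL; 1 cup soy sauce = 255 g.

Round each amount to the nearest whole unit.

The original recipe has 180 mL of heavy cream, so the scaling factor is 324 ÷ 180 = 9/5 = 1.8.
soy sauce: (3 cup + 12 tbsp = 3.75 cup) × 9/5 × 255 g/cup ≈ 1721 g
water: (2 cup + 3 tbsp = 2.1875 cup) × 9/5 × 240 mL/cup = 945 mL
plain yogurt: 1 lb × 9/5 × 16 oz/lb × 28.35 g/oz ≈ 816 g
diced celery: (3 cup + 4 tbsp = 3.25 cup) × 9/5 × 120 g/cup = 702 g

soy sauce: 1721 g; water: 945 mL; plain yogurt: 816 g; diced celery: 702 g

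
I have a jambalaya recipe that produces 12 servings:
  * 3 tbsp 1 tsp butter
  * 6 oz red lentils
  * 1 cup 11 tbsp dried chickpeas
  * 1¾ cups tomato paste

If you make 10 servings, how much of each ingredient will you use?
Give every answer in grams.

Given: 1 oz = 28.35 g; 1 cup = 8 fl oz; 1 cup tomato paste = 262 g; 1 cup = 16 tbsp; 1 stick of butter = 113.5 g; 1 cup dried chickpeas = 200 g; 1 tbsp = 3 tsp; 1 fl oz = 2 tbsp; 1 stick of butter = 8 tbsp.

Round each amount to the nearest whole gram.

butter: 39 g; red lentils: 142 g; dried chickpeas: 281 g; tomato paste: 382 g

Scaling factor: 10/12 = 5/6.
butter: (3 tbsp + 1 tsp = 10/3 tbsp) × 5/6 ÷ 8 tbsp/stick × 113.5 g/stick ≈ 39 g
red lentils: 6 oz × 5/6 × 28.35 g/oz ≈ 142 g
dried chickpeas: (1 cup + 11 tbsp = 1.6875 cup) × 5/6 × 200 g/cup ≈ 281 g
tomato paste: 1.75 cup × 5/6 × 262 g/cup ≈ 382 g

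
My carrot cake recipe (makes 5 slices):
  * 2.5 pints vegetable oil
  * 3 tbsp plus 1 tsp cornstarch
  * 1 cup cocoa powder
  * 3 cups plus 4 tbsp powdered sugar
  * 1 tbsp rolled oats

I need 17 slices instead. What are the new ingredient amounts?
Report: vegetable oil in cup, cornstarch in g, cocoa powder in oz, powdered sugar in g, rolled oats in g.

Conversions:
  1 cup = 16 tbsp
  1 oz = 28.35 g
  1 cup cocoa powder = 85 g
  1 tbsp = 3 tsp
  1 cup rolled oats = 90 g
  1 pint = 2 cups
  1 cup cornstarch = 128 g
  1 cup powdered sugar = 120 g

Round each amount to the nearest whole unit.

vegetable oil: 17 cup; cornstarch: 91 g; cocoa powder: 10 oz; powdered sugar: 1326 g; rolled oats: 19 g

Scaling factor: 17/5 = 3.4.
vegetable oil: 2.5 pint × 17/5 × 2 cup/pint = 17 cup
cornstarch: (3 tbsp + 1 tsp = 10/3 tbsp) × 17/5 ÷ 16 tbsp/cup × 128 g/cup ≈ 91 g
cocoa powder: 1 cup × 17/5 × 85 g/cup ÷ 28.35 g/oz ≈ 10 oz
powdered sugar: (3 cup + 4 tbsp = 3.25 cup) × 17/5 × 120 g/cup = 1326 g
rolled oats: 1 tbsp × 17/5 ÷ 16 tbsp/cup × 90 g/cup ≈ 19 g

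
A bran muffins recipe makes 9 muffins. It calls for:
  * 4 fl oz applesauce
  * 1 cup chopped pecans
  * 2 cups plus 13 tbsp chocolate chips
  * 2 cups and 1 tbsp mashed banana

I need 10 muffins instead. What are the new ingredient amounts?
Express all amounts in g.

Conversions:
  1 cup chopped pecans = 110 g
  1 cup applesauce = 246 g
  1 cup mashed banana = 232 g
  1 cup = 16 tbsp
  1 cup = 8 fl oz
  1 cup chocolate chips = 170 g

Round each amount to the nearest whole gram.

Scaling factor: 10/9.
applesauce: 4 fl oz × 10/9 ÷ 8 fl oz/cup × 246 g/cup ≈ 137 g
chopped pecans: 1 cup × 10/9 × 110 g/cup ≈ 122 g
chocolate chips: (2 cup + 13 tbsp = 2.8125 cup) × 10/9 × 170 g/cup ≈ 531 g
mashed banana: (2 cup + 1 tbsp = 2.0625 cup) × 10/9 × 232 g/cup ≈ 532 g

applesauce: 137 g; chopped pecans: 122 g; chocolate chips: 531 g; mashed banana: 532 g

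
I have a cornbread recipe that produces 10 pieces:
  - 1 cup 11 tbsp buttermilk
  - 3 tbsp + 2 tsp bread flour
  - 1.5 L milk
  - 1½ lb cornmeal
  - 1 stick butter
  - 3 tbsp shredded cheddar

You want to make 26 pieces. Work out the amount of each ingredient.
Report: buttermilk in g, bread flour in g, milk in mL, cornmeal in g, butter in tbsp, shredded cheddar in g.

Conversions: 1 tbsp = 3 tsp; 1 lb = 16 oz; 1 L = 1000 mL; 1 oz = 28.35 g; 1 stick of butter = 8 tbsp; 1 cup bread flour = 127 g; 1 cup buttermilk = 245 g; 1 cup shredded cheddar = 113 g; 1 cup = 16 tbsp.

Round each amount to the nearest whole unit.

Scaling factor: 26/10 = 13/5 = 2.6.
buttermilk: (1 cup + 11 tbsp = 1.6875 cup) × 13/5 × 245 g/cup ≈ 1075 g
bread flour: (3 tbsp + 2 tsp = 11/3 tbsp) × 13/5 ÷ 16 tbsp/cup × 127 g/cup ≈ 76 g
milk: 1.5 L × 13/5 × 1000 mL/L = 3900 mL
cornmeal: 1.5 lb × 13/5 × 16 oz/lb × 28.35 g/oz ≈ 1769 g
butter: 1 stick × 13/5 × 8 tbsp/stick ≈ 21 tbsp
shredded cheddar: 3 tbsp × 13/5 ÷ 16 tbsp/cup × 113 g/cup ≈ 55 g

buttermilk: 1075 g; bread flour: 76 g; milk: 3900 mL; cornmeal: 1769 g; butter: 21 tbsp; shredded cheddar: 55 g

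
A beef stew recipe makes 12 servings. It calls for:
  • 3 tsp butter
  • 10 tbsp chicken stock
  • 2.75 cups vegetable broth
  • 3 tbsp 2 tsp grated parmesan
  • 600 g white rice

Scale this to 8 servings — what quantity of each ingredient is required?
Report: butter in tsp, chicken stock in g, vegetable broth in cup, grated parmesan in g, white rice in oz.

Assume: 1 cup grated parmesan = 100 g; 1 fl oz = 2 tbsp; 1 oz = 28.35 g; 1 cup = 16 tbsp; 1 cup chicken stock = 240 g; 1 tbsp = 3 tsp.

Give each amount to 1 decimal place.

butter: 2.0 tsp; chicken stock: 100.0 g; vegetable broth: 1.8 cup; grated parmesan: 15.3 g; white rice: 14.1 oz

Scaling factor: 8/12 = 2/3.
butter: 3 tsp × 2/3 = 2.0 tsp
chicken stock: 10 tbsp × 2/3 ÷ 16 tbsp/cup × 240 g/cup = 100.0 g
vegetable broth: 2.75 cup × 2/3 ≈ 1.8 cup
grated parmesan: (3 tbsp + 2 tsp = 11/3 tbsp) × 2/3 ÷ 16 tbsp/cup × 100 g/cup ≈ 15.3 g
white rice: 600 g × 2/3 ÷ 28.35 g/oz ≈ 14.1 oz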